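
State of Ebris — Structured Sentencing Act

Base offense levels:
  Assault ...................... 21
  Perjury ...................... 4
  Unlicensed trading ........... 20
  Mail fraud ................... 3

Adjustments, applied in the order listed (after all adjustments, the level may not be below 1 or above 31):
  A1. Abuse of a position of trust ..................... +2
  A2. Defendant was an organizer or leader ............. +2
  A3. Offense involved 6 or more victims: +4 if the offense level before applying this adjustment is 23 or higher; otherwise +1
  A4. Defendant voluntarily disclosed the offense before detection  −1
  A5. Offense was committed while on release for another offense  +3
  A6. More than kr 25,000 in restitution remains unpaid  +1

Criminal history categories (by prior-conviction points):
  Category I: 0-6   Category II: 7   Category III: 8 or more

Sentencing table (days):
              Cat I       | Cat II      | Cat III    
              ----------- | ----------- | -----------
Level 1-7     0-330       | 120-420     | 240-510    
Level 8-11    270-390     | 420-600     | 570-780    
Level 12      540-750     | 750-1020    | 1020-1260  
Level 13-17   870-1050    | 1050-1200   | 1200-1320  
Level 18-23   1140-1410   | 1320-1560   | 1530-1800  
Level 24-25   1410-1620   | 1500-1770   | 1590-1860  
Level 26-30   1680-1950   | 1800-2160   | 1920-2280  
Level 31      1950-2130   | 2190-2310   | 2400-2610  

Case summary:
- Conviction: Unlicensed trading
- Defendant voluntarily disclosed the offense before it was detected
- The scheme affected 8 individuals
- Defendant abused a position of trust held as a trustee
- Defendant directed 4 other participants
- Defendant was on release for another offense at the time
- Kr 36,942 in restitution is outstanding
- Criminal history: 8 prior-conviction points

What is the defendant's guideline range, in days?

Base offense level for unlicensed trading: 20.
A1 applies: 20 + 2 = 22.
A2 applies: 22 + 2 = 24.
A3 applies (level before this adjustment is 24 ≥ 23, so +4): 24 + 4 = 28.
A4 applies: 28 − 1 = 27.
A5 applies: 27 + 3 = 30.
A6 applies: 30 + 1 = 31.
Final offense level: 31.
Criminal history: 8 prior points → Category III (8+).
Level 31 falls in the 31 band.
Grid: Level 31 × Category III = 2400-2610 days.

2400-2610 days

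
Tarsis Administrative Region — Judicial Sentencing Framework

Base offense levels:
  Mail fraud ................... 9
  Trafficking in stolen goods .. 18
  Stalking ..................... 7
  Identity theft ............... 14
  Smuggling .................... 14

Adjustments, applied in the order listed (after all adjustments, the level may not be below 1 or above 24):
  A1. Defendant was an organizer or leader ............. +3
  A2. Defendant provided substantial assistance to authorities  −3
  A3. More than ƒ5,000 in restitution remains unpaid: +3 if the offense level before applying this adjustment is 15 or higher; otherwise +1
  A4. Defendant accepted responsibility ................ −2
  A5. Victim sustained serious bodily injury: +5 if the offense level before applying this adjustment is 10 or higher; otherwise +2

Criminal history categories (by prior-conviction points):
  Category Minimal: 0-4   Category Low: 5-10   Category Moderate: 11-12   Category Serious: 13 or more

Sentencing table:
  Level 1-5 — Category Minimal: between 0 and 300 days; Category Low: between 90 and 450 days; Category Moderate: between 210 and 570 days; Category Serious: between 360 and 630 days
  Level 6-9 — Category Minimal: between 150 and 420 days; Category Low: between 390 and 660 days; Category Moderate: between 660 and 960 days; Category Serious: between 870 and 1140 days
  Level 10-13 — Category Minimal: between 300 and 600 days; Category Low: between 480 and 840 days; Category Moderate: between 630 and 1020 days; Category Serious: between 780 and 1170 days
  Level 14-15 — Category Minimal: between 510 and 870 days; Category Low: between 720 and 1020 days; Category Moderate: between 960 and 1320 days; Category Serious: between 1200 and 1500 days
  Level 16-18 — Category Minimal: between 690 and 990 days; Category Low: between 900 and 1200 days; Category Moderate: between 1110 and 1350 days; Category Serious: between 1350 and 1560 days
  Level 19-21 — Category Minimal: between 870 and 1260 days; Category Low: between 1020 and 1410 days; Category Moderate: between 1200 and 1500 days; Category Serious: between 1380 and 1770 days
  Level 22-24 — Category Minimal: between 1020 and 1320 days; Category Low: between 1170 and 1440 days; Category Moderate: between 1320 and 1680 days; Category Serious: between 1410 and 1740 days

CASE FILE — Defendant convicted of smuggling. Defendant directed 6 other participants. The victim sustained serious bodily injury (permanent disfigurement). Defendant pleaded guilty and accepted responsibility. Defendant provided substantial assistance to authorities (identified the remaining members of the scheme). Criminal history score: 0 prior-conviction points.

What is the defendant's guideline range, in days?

690-990 days

Base offense level for smuggling: 14.
A1 applies: 14 + 3 = 17.
A2 applies: 17 − 3 = 14.
A3 does not apply.
A4 applies: 14 − 2 = 12.
A5 applies (level before this adjustment is 12 ≥ 10, so +5): 12 + 5 = 17.
Final offense level: 17.
Criminal history: 0 prior points → Category Minimal (0-4).
Level 17 falls in the 16-18 band.
Grid: Level 16-18 × Category Minimal = 690-990 days.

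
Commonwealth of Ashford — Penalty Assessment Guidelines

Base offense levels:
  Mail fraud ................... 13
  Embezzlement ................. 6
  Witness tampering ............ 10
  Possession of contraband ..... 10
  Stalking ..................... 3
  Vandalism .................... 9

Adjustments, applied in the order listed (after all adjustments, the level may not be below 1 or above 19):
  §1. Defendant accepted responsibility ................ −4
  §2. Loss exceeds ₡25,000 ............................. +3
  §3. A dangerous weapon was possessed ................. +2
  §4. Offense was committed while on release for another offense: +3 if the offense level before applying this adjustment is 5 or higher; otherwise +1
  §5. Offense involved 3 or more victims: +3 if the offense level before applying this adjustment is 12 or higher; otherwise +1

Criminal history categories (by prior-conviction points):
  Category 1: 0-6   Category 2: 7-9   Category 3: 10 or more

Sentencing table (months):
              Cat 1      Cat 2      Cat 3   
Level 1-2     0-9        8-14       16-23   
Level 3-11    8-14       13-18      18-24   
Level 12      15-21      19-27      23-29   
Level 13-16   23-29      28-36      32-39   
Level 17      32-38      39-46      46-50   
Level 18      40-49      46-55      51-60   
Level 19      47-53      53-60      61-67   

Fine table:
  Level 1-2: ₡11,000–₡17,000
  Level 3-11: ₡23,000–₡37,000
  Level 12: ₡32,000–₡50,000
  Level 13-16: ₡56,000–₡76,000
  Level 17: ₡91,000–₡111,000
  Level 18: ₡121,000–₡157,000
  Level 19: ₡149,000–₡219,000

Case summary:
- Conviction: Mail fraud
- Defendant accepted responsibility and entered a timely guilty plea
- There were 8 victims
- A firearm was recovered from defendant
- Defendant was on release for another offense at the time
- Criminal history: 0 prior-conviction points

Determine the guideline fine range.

₡91,000–₡111,000

Base offense level for mail fraud: 13.
§1 applies: 13 − 4 = 9.
§2 does not apply.
§3 applies: 9 + 2 = 11.
§4 applies (level before this adjustment is 11 ≥ 5, so +3): 11 + 3 = 14.
§5 applies (level before this adjustment is 14 ≥ 12, so +3): 14 + 3 = 17.
Final offense level: 17.
Level 17 falls in the 17 band.
Fine table: Level 17 → ₡91,000–₡111,000.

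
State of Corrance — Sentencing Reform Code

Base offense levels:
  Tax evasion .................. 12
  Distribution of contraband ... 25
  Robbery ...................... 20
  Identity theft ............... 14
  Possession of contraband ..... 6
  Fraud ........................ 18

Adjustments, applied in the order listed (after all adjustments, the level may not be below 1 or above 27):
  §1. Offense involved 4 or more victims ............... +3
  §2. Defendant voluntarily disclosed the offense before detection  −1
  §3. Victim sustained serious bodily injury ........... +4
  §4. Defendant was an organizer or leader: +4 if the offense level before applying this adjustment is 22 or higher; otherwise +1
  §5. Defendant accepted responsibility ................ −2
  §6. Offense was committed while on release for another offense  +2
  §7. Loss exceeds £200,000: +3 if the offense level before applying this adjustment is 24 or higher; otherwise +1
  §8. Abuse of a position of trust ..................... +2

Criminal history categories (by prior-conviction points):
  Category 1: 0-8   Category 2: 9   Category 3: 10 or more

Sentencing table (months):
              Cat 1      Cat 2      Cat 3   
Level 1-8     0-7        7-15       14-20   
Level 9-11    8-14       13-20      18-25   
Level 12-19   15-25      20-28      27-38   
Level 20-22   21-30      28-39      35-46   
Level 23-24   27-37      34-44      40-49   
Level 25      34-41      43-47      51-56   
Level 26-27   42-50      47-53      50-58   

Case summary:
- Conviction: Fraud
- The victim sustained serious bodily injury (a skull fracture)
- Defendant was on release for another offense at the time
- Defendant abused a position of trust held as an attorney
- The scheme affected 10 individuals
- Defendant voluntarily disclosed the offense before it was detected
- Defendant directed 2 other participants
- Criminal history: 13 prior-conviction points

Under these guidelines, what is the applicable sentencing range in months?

50-58 months

Base offense level for fraud: 18.
§1 applies: 18 + 3 = 21.
§2 applies: 21 − 1 = 20.
§3 applies: 20 + 4 = 24.
§4 applies (level before this adjustment is 24 ≥ 22, so +4): 24 + 4 = 28.
§5 does not apply.
§6 applies: 28 + 2 = 30.
§7 does not apply.
§8 applies: 30 + 2 = 32.
Level 32 exceeds the maximum of 27; capped at 27.
Final offense level: 27.
Criminal history: 13 prior points → Category 3 (10+).
Level 27 falls in the 26-27 band.
Grid: Level 26-27 × Category 3 = 50-58 months.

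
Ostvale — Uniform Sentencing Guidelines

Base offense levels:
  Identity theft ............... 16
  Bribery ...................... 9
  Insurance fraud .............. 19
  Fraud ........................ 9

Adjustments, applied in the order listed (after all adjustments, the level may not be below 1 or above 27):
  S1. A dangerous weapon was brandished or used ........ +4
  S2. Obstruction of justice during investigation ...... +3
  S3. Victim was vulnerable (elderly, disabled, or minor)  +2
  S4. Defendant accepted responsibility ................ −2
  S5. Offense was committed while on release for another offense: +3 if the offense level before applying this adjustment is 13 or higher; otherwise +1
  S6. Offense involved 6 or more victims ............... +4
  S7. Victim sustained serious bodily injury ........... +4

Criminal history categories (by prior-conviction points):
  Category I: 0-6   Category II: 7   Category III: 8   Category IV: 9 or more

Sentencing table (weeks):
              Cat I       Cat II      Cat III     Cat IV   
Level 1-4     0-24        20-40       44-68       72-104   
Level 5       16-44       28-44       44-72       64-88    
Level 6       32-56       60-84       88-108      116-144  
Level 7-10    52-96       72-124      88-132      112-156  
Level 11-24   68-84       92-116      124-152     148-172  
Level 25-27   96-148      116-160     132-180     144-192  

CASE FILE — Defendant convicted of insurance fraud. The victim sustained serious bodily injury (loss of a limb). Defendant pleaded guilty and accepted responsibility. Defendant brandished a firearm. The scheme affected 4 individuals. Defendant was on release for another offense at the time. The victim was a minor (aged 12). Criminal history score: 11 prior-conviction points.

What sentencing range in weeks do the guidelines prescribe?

144-192 weeks

Base offense level for insurance fraud: 19.
S1 applies: 19 + 4 = 23.
S3 applies: 23 + 2 = 25.
S4 applies: 25 − 2 = 23.
S5 applies (level before this adjustment is 23 ≥ 13, so +3): 23 + 3 = 26.
S7 applies: 26 + 4 = 30.
Level 30 exceeds the maximum of 27; capped at 27.
Final offense level: 27.
Criminal history: 11 prior points → Category IV (9+).
Level 27 falls in the 25-27 band.
Grid: Level 25-27 × Category IV = 144-192 weeks.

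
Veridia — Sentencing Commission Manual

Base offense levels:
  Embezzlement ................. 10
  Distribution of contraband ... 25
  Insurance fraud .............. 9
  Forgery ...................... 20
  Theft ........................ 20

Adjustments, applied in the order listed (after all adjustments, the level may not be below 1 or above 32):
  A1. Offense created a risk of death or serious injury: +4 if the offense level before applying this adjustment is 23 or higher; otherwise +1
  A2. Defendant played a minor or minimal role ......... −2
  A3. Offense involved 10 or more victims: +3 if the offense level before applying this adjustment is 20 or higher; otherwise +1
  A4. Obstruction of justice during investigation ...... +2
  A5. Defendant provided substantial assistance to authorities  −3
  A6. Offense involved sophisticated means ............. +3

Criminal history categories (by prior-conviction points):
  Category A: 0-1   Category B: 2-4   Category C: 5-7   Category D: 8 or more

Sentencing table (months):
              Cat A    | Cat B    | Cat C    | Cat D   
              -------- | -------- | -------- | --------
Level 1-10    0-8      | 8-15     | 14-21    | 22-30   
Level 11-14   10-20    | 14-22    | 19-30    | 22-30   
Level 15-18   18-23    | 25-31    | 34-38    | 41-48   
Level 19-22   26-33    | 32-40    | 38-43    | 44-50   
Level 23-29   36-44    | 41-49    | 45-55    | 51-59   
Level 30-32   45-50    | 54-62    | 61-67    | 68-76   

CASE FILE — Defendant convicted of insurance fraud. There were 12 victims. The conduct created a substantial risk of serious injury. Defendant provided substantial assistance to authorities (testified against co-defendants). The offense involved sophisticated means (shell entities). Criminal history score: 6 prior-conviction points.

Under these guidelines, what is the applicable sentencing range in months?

Base offense level for insurance fraud: 9.
A1 applies (level before this adjustment is 9 < 23, so +1): 9 + 1 = 10.
A3 applies (level before this adjustment is 10 < 20, so +1): 10 + 1 = 11.
A5 applies: 11 − 3 = 8.
A6 applies: 8 + 3 = 11.
Final offense level: 11.
Criminal history: 6 prior points → Category C (5-7).
Level 11 falls in the 11-14 band.
Grid: Level 11-14 × Category C = 19-30 months.

19-30 months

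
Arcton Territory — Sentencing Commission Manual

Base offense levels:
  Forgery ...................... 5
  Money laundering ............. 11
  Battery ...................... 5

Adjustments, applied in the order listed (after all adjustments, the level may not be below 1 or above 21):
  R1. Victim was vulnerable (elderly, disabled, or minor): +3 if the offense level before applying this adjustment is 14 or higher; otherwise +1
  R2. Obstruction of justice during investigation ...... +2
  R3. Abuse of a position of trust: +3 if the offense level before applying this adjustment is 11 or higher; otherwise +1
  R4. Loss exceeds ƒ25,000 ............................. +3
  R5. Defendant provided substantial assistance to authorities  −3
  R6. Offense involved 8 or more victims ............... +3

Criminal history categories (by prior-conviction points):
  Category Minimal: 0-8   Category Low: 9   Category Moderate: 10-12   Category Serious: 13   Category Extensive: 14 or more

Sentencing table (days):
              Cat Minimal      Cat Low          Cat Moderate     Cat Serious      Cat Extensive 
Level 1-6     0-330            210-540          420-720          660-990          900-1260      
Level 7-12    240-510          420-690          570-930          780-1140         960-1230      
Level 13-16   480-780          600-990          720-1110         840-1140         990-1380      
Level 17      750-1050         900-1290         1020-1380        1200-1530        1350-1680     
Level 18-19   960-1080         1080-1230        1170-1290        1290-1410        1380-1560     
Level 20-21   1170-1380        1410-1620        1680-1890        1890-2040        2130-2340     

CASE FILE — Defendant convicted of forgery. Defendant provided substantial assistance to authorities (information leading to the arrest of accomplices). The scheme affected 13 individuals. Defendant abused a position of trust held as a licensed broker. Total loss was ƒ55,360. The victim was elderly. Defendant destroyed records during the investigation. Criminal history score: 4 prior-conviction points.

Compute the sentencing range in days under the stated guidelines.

240-510 days

Base offense level for forgery: 5.
R1 applies (level before this adjustment is 5 < 14, so +1): 5 + 1 = 6.
R2 applies: 6 + 2 = 8.
R3 applies (level before this adjustment is 8 < 11, so +1): 8 + 1 = 9.
R4 applies: 9 + 3 = 12.
R5 applies: 12 − 3 = 9.
R6 applies: 9 + 3 = 12.
Final offense level: 12.
Criminal history: 4 prior points → Category Minimal (0-8).
Level 12 falls in the 7-12 band.
Grid: Level 7-12 × Category Minimal = 240-510 days.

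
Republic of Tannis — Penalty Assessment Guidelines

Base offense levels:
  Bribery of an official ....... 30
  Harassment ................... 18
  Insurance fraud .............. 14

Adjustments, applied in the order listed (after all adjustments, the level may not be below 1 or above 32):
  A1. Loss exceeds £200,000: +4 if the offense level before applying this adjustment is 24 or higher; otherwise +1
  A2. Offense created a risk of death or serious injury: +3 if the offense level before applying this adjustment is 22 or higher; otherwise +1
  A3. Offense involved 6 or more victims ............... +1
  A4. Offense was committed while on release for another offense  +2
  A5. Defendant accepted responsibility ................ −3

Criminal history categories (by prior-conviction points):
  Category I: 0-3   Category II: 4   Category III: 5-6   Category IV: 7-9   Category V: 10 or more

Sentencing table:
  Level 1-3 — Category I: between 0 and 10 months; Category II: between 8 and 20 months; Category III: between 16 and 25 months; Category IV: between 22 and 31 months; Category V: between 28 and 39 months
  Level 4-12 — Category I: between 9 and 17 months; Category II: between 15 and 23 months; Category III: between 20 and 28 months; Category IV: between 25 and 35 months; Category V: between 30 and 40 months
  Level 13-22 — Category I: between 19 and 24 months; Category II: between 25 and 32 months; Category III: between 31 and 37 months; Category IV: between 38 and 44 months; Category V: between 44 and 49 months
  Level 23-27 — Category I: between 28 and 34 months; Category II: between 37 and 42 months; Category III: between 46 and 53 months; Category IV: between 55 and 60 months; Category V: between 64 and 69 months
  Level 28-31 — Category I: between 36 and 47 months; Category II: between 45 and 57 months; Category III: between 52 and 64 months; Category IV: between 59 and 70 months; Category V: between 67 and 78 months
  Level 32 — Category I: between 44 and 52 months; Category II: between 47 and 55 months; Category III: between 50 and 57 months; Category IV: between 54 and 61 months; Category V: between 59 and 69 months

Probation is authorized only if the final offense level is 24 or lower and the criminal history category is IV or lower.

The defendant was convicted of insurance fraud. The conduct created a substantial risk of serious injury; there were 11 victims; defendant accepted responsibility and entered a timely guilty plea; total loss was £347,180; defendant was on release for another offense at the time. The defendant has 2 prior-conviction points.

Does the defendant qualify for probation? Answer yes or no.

Base offense level for insurance fraud: 14.
A1 applies (level before this adjustment is 14 < 24, so +1): 14 + 1 = 15.
A2 applies (level before this adjustment is 15 < 22, so +1): 15 + 1 = 16.
A3 applies: 16 + 1 = 17.
A4 applies: 17 + 2 = 19.
A5 applies: 19 − 3 = 16.
Final offense level: 16.
Criminal history: 2 prior points → Category I (0-3).
Level 16 falls in the 13-22 band.
Grid: Level 13-22 × Category I = 19-24 months.
Probation check: level 16 ≤ 24 and category I ≤ IV → eligible.

Yes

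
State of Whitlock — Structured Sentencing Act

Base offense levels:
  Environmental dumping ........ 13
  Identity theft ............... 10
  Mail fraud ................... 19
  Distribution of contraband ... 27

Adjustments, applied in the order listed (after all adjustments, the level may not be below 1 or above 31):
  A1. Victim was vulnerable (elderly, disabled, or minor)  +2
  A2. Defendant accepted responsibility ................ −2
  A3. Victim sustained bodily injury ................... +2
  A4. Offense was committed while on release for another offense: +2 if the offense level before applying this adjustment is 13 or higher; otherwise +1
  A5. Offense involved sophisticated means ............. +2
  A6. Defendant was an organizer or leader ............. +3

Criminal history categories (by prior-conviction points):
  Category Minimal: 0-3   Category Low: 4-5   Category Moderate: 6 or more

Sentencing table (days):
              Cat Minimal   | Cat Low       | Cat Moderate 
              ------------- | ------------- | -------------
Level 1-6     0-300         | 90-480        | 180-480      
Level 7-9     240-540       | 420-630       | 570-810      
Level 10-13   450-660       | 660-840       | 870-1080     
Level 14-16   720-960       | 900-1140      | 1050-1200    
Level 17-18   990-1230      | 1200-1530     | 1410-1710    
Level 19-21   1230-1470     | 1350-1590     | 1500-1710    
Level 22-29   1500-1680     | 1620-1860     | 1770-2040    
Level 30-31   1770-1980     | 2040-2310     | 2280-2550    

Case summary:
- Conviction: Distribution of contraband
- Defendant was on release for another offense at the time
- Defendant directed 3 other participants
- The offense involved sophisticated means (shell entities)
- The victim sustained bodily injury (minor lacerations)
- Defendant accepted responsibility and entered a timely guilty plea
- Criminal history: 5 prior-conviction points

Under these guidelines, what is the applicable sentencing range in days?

Base offense level for distribution of contraband: 27.
A1 does not apply.
A2 applies: 27 − 2 = 25.
A3 applies: 25 + 2 = 27.
A4 applies (level before this adjustment is 27 ≥ 13, so +2): 27 + 2 = 29.
A5 applies: 29 + 2 = 31.
A6 applies: 31 + 3 = 34.
Level 34 exceeds the maximum of 31; capped at 31.
Final offense level: 31.
Criminal history: 5 prior points → Category Low (4-5).
Level 31 falls in the 30-31 band.
Grid: Level 30-31 × Category Low = 2040-2310 days.

2040-2310 days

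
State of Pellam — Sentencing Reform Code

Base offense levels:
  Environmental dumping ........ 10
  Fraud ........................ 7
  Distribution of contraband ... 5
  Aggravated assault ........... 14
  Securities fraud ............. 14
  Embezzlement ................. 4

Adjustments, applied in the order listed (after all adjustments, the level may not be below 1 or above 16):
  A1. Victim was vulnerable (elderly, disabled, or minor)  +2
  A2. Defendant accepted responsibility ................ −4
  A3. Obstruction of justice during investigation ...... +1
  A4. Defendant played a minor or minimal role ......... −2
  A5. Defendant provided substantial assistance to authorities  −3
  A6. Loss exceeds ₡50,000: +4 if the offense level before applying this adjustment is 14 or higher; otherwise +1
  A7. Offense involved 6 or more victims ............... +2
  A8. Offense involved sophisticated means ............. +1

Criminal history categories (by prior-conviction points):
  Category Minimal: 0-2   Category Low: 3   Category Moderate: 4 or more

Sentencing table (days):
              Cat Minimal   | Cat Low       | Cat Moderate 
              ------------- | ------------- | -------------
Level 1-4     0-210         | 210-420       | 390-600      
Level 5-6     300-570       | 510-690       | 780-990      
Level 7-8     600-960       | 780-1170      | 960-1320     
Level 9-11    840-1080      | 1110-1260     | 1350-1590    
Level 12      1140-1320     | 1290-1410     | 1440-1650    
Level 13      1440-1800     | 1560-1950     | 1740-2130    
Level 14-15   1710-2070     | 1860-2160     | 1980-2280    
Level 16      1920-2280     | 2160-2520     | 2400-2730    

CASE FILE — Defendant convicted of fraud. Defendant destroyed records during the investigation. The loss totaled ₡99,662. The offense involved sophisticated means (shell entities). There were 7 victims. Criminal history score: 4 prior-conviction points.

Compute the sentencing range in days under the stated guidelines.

1440-1650 days

Base offense level for fraud: 7.
A2 does not apply.
A3 applies: 7 + 1 = 8.
A6 applies (level before this adjustment is 8 < 14, so +1): 8 + 1 = 9.
A7 applies: 9 + 2 = 11.
A8 applies: 11 + 1 = 12.
Final offense level: 12.
Criminal history: 4 prior points → Category Moderate (4+).
Level 12 falls in the 12 band.
Grid: Level 12 × Category Moderate = 1440-1650 days.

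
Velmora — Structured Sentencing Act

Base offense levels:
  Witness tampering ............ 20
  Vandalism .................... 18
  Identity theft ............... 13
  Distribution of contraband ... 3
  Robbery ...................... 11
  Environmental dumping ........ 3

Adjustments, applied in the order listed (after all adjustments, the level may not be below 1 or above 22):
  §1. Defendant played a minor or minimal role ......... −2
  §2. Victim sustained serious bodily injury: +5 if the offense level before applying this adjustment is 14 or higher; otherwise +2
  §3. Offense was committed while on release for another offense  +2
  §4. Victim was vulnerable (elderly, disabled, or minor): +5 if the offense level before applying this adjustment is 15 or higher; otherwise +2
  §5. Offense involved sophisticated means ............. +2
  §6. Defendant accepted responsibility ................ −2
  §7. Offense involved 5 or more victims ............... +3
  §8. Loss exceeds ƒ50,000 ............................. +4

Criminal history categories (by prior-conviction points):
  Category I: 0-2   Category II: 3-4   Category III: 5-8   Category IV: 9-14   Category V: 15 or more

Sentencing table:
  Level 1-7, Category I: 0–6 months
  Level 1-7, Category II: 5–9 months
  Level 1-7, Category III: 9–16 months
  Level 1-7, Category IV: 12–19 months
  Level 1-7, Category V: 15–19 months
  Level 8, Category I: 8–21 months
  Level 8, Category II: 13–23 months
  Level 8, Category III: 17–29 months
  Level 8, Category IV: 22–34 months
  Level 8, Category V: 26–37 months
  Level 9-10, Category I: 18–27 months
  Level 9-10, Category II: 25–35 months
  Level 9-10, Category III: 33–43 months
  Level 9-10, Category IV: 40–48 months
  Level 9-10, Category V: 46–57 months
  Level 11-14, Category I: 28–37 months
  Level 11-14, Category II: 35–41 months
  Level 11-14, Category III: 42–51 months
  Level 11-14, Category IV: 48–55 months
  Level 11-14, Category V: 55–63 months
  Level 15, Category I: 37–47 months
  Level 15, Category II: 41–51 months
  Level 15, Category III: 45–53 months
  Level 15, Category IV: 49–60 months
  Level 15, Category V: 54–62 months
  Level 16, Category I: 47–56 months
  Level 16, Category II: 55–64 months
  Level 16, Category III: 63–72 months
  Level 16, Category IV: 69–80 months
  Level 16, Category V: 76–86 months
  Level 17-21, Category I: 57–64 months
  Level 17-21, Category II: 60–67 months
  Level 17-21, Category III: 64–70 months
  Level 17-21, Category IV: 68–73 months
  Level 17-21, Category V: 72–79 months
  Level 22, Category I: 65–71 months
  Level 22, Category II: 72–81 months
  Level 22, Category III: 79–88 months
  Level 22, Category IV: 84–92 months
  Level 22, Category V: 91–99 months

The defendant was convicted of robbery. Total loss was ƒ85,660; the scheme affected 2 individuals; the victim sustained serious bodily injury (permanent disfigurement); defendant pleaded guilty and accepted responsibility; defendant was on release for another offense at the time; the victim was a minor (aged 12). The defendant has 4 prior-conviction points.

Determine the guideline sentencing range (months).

Base offense level for robbery: 11.
§1 does not apply.
§2 applies (level before this adjustment is 11 < 14, so +2): 11 + 2 = 13.
§3 applies: 13 + 2 = 15.
§4 applies (level before this adjustment is 15 ≥ 15, so +5): 15 + 5 = 20.
§5 does not apply.
§6 applies: 20 − 2 = 18.
§8 applies: 18 + 4 = 22.
Final offense level: 22.
Criminal history: 4 prior points → Category II (3-4).
Level 22 falls in the 22 band.
Grid: Level 22 × Category II = 72-81 months.

72-81 months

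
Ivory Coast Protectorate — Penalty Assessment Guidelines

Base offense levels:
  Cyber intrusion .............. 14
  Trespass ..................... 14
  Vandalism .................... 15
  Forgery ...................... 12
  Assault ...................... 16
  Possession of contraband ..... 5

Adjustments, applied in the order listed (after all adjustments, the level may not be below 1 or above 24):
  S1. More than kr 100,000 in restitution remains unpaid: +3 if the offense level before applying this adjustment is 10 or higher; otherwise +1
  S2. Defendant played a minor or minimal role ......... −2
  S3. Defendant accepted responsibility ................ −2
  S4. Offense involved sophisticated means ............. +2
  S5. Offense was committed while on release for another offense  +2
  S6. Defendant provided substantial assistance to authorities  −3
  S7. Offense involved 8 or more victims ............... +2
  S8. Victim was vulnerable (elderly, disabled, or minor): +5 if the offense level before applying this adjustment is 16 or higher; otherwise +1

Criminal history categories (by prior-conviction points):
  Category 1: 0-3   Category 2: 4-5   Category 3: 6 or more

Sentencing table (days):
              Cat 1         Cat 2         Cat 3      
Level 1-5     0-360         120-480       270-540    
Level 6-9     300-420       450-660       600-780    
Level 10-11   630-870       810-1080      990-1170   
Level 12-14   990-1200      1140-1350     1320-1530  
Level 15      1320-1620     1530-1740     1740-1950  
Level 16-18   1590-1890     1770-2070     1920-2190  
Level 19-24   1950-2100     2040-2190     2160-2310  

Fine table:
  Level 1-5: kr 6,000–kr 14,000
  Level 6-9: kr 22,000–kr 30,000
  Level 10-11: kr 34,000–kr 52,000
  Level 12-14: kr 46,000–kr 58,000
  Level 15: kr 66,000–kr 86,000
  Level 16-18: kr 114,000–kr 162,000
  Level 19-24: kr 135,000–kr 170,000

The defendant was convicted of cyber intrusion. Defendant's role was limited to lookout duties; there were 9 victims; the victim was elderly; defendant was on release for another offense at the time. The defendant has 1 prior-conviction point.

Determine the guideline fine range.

Base offense level for cyber intrusion: 14.
S1 does not apply.
S2 applies: 14 − 2 = 12.
S4 does not apply.
S5 applies: 12 + 2 = 14.
S6 does not apply.
S7 applies: 14 + 2 = 16.
S8 applies (level before this adjustment is 16 ≥ 16, so +5): 16 + 5 = 21.
Final offense level: 21.
Level 21 falls in the 19-24 band.
Fine table: Level 19-24 → kr 135,000–kr 170,000.

kr 135,000–kr 170,000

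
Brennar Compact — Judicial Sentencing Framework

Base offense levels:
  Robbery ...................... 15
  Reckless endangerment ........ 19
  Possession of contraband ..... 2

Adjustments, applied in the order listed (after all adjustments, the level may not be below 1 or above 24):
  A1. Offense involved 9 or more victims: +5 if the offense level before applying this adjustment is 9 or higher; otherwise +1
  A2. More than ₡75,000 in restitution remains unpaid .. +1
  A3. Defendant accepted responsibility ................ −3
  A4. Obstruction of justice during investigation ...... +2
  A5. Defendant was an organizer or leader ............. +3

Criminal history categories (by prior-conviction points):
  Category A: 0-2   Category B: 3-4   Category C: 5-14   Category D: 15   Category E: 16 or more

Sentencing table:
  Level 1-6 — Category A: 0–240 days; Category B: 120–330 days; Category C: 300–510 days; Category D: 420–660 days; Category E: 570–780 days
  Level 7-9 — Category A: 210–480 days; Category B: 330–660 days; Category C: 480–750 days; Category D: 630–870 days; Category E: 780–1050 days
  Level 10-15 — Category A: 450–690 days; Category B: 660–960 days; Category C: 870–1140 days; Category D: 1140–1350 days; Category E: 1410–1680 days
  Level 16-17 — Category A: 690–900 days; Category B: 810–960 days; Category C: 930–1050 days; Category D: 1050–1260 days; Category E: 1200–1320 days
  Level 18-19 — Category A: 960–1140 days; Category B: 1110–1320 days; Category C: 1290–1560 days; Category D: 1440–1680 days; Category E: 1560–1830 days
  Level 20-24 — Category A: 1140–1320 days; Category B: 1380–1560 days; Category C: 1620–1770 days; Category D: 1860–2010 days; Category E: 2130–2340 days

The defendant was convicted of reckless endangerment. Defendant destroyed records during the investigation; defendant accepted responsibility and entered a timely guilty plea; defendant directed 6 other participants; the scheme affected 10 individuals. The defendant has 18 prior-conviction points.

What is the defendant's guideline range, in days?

Base offense level for reckless endangerment: 19.
A1 applies (level before this adjustment is 19 ≥ 9, so +5): 19 + 5 = 24.
A3 applies: 24 − 3 = 21.
A4 applies: 21 + 2 = 23.
A5 applies: 23 + 3 = 26.
Level 26 exceeds the maximum of 24; capped at 24.
Final offense level: 24.
Criminal history: 18 prior points → Category E (16+).
Level 24 falls in the 20-24 band.
Grid: Level 20-24 × Category E = 2130-2340 days.

2130-2340 days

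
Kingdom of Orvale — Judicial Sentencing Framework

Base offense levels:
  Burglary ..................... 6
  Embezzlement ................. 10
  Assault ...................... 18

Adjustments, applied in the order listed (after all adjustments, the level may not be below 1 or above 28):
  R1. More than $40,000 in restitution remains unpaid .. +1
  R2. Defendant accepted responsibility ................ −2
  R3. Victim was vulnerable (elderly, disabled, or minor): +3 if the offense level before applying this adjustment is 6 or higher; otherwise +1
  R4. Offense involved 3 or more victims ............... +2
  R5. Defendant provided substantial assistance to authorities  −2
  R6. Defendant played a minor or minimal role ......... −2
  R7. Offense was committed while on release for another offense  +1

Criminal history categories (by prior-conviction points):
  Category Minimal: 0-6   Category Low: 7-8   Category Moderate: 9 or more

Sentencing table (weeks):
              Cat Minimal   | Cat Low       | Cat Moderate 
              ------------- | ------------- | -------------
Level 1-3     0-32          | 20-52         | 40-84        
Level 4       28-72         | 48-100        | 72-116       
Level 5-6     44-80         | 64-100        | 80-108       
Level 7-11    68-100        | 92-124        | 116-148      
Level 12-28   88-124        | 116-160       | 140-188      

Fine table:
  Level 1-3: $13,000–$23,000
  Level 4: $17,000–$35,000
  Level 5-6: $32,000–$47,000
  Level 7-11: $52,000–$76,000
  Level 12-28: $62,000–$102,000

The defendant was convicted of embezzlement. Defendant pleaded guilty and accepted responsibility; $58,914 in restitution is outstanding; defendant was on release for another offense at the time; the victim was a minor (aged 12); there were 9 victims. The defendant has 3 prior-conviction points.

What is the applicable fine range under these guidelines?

Base offense level for embezzlement: 10.
R1 applies: 10 + 1 = 11.
R2 applies: 11 − 2 = 9.
R3 applies (level before this adjustment is 9 ≥ 6, so +3): 9 + 3 = 12.
R4 applies: 12 + 2 = 14.
R5 does not apply.
R6 does not apply.
R7 applies: 14 + 1 = 15.
Final offense level: 15.
Level 15 falls in the 12-28 band.
Fine table: Level 12-28 → $62,000–$102,000.

$62,000–$102,000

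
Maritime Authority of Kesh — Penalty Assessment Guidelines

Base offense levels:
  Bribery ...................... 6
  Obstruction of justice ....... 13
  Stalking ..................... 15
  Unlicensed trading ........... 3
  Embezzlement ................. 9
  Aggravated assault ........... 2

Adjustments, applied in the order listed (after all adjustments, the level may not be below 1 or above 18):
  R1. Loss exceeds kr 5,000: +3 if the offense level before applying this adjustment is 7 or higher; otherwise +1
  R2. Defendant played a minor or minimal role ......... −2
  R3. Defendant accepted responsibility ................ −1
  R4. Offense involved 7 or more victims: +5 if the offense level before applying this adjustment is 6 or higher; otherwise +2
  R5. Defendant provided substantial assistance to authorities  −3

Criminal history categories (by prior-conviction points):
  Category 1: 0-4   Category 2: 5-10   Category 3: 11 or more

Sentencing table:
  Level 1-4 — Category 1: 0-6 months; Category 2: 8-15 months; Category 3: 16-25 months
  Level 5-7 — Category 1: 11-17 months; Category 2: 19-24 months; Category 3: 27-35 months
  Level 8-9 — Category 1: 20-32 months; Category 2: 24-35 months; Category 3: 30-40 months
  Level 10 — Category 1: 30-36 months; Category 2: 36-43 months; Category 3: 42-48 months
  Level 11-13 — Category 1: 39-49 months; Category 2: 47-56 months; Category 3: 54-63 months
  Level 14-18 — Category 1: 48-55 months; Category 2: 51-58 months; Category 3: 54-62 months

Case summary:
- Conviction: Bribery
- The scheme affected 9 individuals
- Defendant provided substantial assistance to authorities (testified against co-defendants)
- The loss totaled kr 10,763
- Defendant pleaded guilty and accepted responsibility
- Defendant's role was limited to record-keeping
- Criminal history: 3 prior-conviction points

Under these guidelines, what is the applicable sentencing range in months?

0-6 months

Base offense level for bribery: 6.
R1 applies (level before this adjustment is 6 < 7, so +1): 6 + 1 = 7.
R2 applies: 7 − 2 = 5.
R3 applies: 5 − 1 = 4.
R4 applies (level before this adjustment is 4 < 6, so +2): 4 + 2 = 6.
R5 applies: 6 − 3 = 3.
Final offense level: 3.
Criminal history: 3 prior points → Category 1 (0-4).
Level 3 falls in the 1-4 band.
Grid: Level 1-4 × Category 1 = 0-6 months.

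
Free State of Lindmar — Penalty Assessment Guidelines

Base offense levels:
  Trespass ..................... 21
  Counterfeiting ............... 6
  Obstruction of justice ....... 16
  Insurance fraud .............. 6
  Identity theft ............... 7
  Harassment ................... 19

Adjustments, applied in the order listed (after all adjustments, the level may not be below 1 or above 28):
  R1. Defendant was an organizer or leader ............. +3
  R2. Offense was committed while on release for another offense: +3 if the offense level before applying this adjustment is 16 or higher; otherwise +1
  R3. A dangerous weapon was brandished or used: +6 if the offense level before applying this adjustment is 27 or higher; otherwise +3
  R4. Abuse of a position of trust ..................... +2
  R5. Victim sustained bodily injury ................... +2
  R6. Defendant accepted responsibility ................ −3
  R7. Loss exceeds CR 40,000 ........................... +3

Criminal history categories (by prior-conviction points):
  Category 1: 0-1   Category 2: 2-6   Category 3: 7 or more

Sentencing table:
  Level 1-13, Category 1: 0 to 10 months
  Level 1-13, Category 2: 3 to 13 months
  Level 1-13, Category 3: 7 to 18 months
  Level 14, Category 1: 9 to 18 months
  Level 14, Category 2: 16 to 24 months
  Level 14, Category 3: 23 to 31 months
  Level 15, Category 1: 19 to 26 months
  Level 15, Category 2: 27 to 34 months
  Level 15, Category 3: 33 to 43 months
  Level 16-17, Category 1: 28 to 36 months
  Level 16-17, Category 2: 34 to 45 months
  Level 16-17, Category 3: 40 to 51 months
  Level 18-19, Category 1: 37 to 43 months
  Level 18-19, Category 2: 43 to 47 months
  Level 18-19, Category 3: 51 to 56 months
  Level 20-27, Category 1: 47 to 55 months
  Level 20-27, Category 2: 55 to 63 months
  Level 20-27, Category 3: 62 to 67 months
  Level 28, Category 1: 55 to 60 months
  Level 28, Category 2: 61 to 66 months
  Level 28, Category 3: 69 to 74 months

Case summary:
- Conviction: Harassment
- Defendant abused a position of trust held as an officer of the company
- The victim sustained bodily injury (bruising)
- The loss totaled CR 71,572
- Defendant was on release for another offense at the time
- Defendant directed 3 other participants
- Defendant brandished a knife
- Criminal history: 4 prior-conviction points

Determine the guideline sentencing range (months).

Base offense level for harassment: 19.
R1 applies: 19 + 3 = 22.
R2 applies (level before this adjustment is 22 ≥ 16, so +3): 22 + 3 = 25.
R3 applies (level before this adjustment is 25 < 27, so +3): 25 + 3 = 28.
R4 applies: 28 + 2 = 30.
R5 applies: 30 + 2 = 32.
R6 does not apply.
R7 applies: 32 + 3 = 35.
Level 35 exceeds the maximum of 28; capped at 28.
Final offense level: 28.
Criminal history: 4 prior points → Category 2 (2-6).
Level 28 falls in the 28 band.
Grid: Level 28 × Category 2 = 61-66 months.

61-66 months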